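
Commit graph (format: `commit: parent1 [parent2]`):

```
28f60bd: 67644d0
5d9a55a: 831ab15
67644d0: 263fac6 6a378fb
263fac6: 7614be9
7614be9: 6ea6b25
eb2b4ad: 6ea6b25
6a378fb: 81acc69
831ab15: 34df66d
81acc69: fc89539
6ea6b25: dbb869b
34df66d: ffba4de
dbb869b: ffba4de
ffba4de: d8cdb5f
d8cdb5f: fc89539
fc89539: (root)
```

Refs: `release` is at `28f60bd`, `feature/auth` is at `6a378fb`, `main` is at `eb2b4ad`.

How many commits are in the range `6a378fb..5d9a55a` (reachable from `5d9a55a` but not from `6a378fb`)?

Reachable from 5d9a55a: {34df66d, 5d9a55a, 831ab15, d8cdb5f, fc89539, ffba4de}.
Reachable from 6a378fb: {6a378fb, 81acc69, fc89539}.
In 5d9a55a's history but not 6a378fb's: {34df66d, 5d9a55a, 831ab15, d8cdb5f, ffba4de} — 5 commits.

5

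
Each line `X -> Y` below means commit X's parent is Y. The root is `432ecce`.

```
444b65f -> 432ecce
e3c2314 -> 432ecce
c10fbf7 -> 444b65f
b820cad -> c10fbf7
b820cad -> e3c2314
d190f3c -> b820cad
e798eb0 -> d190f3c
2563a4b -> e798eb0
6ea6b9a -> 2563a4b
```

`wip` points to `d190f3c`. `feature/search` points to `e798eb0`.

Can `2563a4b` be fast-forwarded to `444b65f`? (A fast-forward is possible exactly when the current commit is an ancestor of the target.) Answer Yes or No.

A fast-forward from 2563a4b to 444b65f is possible iff 2563a4b is an ancestor of 444b65f.
Ancestors of 444b65f: {432ecce, 444b65f}.
2563a4b is not among them, so fast-forward is not possible.

No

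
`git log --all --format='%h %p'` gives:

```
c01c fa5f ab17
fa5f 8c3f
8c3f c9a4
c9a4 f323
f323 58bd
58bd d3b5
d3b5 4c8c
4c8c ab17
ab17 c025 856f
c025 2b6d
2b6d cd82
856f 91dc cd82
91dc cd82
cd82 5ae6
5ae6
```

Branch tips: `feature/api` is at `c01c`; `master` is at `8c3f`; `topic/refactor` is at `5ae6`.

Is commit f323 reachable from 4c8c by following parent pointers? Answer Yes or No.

Ancestors of 4c8c: {2b6d, 4c8c, 5ae6, 856f, 91dc, ab17, c025, cd82}.
f323 is not in that set, so it is not an ancestor of 4c8c.

No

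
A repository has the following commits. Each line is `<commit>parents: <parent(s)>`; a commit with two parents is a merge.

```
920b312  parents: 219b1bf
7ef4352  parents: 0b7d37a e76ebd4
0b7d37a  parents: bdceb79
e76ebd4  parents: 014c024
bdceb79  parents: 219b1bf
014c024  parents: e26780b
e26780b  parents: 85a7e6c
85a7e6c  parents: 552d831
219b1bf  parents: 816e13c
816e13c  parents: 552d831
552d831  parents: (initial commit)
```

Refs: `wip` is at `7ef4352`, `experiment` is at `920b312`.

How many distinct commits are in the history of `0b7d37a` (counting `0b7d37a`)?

Walking parent pointers from 0b7d37a: reachable set = {0b7d37a, 219b1bf, 552d831, 816e13c, bdceb79}.
That is 5 commits.

5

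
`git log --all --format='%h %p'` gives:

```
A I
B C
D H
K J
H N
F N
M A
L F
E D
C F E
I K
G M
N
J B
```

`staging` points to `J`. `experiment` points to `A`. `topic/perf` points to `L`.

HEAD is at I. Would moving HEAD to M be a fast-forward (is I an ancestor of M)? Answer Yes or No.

A fast-forward from I to M is possible iff I is an ancestor of M.
Ancestors of M: {A, B, C, D, E, F, H, I, J, K, M, N}.
I is among them, so fast-forward is possible.

Yes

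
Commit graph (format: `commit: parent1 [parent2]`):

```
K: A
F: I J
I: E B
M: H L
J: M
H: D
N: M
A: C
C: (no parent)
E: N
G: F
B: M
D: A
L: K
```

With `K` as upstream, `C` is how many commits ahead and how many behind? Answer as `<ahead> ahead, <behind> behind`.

Reachable from C: {C}.
Reachable from K: {A, C, K}.
Only in C's history (ahead): {} — 0.
Only in K's history (behind): {A, K} — 2.

0 ahead, 2 behind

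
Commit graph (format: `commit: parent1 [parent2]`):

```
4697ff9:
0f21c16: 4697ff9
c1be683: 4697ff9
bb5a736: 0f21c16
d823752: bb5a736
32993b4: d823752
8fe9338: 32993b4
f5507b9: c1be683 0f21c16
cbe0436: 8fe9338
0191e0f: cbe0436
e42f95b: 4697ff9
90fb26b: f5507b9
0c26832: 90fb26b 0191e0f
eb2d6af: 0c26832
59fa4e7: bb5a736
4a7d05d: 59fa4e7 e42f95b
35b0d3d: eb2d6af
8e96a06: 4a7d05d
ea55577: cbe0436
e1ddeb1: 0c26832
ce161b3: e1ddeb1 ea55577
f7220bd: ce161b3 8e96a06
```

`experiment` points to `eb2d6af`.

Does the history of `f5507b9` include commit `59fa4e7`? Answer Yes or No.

No

Ancestors of f5507b9: {0f21c16, 4697ff9, c1be683, f5507b9}.
59fa4e7 is not in that set, so it is not an ancestor of f5507b9.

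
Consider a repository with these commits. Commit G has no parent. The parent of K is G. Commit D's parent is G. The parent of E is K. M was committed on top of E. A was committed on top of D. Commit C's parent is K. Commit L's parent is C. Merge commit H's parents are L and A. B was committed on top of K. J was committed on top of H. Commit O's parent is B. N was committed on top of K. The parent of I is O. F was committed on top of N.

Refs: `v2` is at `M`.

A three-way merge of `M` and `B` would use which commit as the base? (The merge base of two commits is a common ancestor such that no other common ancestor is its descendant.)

Ancestors of M: {E, G, K, M}.
Ancestors of B: {B, G, K}.
Common ancestors: {G, K}.
Among these, K is not an ancestor of any other common ancestor — it is the merge base.

K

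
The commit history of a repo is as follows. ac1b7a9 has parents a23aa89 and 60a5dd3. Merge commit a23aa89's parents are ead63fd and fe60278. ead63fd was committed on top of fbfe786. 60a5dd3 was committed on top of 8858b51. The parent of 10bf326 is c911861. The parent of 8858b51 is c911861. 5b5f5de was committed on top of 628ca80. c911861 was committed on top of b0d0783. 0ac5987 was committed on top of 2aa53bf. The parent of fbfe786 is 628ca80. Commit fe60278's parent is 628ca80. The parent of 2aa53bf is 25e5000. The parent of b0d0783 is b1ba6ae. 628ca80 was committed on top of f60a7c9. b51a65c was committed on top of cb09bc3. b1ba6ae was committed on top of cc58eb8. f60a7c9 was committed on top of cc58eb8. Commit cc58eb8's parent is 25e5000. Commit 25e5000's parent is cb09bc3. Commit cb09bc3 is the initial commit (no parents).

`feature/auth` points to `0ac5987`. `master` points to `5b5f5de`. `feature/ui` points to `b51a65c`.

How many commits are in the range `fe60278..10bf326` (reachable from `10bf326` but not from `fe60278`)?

Reachable from 10bf326: {10bf326, 25e5000, b0d0783, b1ba6ae, c911861, cb09bc3, cc58eb8}.
Reachable from fe60278: {25e5000, 628ca80, cb09bc3, cc58eb8, f60a7c9, fe60278}.
In 10bf326's history but not fe60278's: {10bf326, b0d0783, b1ba6ae, c911861} — 4 commits.

4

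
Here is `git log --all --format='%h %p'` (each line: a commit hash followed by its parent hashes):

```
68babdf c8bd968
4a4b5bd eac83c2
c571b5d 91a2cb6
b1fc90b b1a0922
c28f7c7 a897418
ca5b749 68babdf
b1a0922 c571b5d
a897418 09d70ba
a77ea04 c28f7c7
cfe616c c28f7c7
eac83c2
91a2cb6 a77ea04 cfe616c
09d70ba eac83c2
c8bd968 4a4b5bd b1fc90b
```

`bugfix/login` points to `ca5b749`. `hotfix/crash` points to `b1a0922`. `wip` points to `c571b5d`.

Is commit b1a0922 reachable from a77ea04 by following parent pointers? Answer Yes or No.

No

Ancestors of a77ea04: {09d70ba, a77ea04, a897418, c28f7c7, eac83c2}.
b1a0922 is not in that set, so it is not an ancestor of a77ea04.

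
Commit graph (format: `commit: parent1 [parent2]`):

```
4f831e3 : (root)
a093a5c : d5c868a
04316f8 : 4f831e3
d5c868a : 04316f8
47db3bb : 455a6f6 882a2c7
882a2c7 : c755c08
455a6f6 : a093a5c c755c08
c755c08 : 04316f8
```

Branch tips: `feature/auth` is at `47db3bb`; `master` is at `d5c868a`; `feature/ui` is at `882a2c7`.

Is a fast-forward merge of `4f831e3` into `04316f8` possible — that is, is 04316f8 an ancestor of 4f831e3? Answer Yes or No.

A fast-forward from 04316f8 to 4f831e3 is possible iff 04316f8 is an ancestor of 4f831e3.
Ancestors of 4f831e3: {4f831e3}.
04316f8 is not among them, so fast-forward is not possible.

No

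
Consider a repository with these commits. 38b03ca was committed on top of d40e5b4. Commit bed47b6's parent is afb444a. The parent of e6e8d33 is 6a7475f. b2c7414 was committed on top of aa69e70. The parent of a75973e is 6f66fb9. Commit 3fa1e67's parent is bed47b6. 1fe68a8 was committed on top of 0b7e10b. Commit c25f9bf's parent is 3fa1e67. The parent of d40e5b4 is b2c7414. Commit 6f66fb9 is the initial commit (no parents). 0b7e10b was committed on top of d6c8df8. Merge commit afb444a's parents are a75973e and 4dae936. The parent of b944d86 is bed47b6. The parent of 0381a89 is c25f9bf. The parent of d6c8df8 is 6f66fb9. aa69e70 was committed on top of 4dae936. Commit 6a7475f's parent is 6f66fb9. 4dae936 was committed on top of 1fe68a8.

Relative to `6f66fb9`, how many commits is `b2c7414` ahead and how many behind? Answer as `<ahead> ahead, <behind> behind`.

Reachable from b2c7414: {0b7e10b, 1fe68a8, 4dae936, 6f66fb9, aa69e70, b2c7414, d6c8df8}.
Reachable from 6f66fb9: {6f66fb9}.
Only in b2c7414's history (ahead): {0b7e10b, 1fe68a8, 4dae936, aa69e70, b2c7414, d6c8df8} — 6.
Only in 6f66fb9's history (behind): {} — 0.

6 ahead, 0 behind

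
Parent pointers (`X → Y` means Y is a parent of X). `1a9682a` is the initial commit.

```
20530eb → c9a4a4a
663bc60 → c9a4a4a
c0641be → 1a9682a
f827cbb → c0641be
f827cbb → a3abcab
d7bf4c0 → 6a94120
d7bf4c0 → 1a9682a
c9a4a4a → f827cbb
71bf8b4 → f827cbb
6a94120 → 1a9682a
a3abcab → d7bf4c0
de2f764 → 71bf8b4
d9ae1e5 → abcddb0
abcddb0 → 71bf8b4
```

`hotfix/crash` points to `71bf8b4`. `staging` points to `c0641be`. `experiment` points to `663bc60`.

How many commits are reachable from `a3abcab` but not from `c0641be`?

3

Reachable from a3abcab: {1a9682a, 6a94120, a3abcab, d7bf4c0}.
Reachable from c0641be: {1a9682a, c0641be}.
In a3abcab's history but not c0641be's: {6a94120, a3abcab, d7bf4c0} — 3 commits.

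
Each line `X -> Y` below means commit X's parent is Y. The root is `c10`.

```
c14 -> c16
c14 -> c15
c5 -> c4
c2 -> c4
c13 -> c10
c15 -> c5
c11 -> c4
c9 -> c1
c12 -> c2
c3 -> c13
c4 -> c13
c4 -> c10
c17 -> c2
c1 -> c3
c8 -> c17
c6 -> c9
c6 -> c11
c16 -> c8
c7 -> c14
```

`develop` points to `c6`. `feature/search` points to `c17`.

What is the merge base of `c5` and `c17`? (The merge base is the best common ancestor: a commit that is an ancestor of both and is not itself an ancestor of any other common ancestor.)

c4

Ancestors of c5: {c10, c13, c4, c5}.
Ancestors of c17: {c10, c13, c17, c2, c4}.
Common ancestors: {c10, c13, c4}.
Among these, c4 is not an ancestor of any other common ancestor — it is the merge base.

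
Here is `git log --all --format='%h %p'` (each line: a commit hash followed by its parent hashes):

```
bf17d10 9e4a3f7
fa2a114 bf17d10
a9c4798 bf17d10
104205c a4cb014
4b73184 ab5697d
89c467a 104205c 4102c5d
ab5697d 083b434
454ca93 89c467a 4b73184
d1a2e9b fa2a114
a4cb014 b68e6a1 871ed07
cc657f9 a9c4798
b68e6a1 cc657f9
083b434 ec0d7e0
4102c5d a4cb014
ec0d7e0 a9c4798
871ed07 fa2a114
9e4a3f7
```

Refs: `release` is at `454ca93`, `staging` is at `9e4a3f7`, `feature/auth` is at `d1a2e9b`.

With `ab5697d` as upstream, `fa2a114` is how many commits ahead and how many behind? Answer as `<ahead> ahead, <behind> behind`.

1 ahead, 4 behind

Reachable from fa2a114: {9e4a3f7, bf17d10, fa2a114}.
Reachable from ab5697d: {083b434, 9e4a3f7, a9c4798, ab5697d, bf17d10, ec0d7e0}.
Only in fa2a114's history (ahead): {fa2a114} — 1.
Only in ab5697d's history (behind): {083b434, a9c4798, ab5697d, ec0d7e0} — 4.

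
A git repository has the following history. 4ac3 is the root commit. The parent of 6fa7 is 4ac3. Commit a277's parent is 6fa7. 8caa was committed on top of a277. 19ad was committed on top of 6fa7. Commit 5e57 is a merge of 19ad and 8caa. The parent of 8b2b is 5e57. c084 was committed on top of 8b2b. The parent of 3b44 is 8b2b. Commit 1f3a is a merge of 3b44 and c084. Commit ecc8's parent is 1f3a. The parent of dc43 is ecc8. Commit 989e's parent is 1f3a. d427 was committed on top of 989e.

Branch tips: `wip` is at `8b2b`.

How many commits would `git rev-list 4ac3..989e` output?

Reachable from 989e: {19ad, 1f3a, 3b44, 4ac3, 5e57, 6fa7, 8b2b, 8caa, 989e, a277, c084}.
Reachable from 4ac3: {4ac3}.
In 989e's history but not 4ac3's: {19ad, 1f3a, 3b44, 5e57, 6fa7, 8b2b, 8caa, 989e, a277, c084} — 10 commits.

10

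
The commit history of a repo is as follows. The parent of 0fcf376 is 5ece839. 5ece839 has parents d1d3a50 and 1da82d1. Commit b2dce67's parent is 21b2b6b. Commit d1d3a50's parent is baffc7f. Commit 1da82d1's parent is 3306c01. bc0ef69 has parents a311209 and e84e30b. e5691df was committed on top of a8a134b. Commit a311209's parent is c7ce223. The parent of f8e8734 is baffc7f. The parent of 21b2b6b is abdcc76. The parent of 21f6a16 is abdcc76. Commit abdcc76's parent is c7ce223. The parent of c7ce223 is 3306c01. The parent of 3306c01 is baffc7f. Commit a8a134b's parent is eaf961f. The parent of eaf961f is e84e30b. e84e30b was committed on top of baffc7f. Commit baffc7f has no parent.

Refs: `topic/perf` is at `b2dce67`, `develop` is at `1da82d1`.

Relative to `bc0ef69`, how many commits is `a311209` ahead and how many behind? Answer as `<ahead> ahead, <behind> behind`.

Reachable from a311209: {3306c01, a311209, baffc7f, c7ce223}.
Reachable from bc0ef69: {3306c01, a311209, baffc7f, bc0ef69, c7ce223, e84e30b}.
Only in a311209's history (ahead): {} — 0.
Only in bc0ef69's history (behind): {bc0ef69, e84e30b} — 2.

0 ahead, 2 behind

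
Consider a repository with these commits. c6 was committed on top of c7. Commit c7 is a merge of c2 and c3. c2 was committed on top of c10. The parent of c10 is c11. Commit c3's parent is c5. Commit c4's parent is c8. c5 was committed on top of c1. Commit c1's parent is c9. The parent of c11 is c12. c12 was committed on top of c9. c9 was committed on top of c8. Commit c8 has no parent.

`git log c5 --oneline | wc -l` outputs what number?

4

Walking parent pointers from c5: reachable set = {c1, c5, c8, c9}.
That is 4 commits.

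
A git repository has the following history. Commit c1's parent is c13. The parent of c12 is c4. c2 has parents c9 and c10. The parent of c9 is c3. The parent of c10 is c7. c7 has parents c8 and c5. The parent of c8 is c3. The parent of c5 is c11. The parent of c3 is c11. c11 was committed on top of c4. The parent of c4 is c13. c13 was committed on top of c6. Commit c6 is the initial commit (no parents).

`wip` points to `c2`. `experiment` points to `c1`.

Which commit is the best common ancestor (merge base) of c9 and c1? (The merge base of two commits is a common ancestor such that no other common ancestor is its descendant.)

c13

Ancestors of c9: {c11, c13, c3, c4, c6, c9}.
Ancestors of c1: {c1, c13, c6}.
Common ancestors: {c13, c6}.
Among these, c13 is not an ancestor of any other common ancestor — it is the merge base.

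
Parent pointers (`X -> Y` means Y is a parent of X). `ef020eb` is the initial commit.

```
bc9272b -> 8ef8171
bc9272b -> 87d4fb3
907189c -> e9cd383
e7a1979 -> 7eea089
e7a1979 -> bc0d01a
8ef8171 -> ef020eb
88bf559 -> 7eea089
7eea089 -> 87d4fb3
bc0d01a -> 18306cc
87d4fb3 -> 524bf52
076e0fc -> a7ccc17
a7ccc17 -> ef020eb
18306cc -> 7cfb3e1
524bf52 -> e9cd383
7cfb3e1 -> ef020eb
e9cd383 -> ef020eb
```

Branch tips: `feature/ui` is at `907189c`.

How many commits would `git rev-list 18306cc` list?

3

Walking parent pointers from 18306cc: reachable set = {18306cc, 7cfb3e1, ef020eb}.
That is 3 commits.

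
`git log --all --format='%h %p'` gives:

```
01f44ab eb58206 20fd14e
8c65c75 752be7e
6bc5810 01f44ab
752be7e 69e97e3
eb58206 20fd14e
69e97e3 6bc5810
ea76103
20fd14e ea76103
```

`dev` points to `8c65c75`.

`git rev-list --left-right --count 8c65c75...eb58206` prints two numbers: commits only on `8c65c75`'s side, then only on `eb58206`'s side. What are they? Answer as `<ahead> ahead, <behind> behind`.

5 ahead, 0 behind

Reachable from 8c65c75: {01f44ab, 20fd14e, 69e97e3, 6bc5810, 752be7e, 8c65c75, ea76103, eb58206}.
Reachable from eb58206: {20fd14e, ea76103, eb58206}.
Only in 8c65c75's history (ahead): {01f44ab, 69e97e3, 6bc5810, 752be7e, 8c65c75} — 5.
Only in eb58206's history (behind): {} — 0.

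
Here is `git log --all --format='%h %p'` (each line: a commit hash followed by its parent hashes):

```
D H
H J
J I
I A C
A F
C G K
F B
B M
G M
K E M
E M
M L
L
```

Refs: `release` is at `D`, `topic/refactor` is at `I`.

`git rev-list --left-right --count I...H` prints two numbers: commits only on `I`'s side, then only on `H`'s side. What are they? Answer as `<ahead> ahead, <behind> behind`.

0 ahead, 2 behind

Reachable from I: {A, B, C, E, F, G, I, K, L, M}.
Reachable from H: {A, B, C, E, F, G, H, I, J, K, L, M}.
Only in I's history (ahead): {} — 0.
Only in H's history (behind): {H, J} — 2.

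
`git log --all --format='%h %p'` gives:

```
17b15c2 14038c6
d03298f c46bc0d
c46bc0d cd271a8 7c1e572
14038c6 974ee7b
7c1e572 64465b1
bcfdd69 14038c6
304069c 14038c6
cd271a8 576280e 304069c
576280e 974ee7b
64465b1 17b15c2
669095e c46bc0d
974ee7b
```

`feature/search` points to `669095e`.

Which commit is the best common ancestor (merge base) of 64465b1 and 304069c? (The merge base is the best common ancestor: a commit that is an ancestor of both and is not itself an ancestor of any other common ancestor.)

14038c6

Ancestors of 64465b1: {14038c6, 17b15c2, 64465b1, 974ee7b}.
Ancestors of 304069c: {14038c6, 304069c, 974ee7b}.
Common ancestors: {14038c6, 974ee7b}.
Among these, 14038c6 is not an ancestor of any other common ancestor — it is the merge base.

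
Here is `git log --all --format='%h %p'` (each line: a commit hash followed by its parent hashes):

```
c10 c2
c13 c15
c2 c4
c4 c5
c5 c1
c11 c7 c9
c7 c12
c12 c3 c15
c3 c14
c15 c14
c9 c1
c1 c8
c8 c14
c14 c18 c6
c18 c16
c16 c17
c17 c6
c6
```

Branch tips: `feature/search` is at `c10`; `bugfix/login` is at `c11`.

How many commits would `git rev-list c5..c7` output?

4

Reachable from c7: {c12, c14, c15, c16, c17, c18, c3, c6, c7}.
Reachable from c5: {c1, c14, c16, c17, c18, c5, c6, c8}.
In c7's history but not c5's: {c12, c15, c3, c7} — 4 commits.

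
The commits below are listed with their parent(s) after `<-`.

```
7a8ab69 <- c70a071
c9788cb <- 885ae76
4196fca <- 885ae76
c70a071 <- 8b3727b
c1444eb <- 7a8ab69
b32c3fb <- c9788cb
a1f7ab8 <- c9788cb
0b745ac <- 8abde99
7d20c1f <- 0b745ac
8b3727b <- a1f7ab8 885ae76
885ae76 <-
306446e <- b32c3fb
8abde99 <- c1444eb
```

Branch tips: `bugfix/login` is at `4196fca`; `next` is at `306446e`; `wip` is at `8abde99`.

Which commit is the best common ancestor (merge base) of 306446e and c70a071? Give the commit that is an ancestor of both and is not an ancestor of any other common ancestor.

Ancestors of 306446e: {306446e, 885ae76, b32c3fb, c9788cb}.
Ancestors of c70a071: {885ae76, 8b3727b, a1f7ab8, c70a071, c9788cb}.
Common ancestors: {885ae76, c9788cb}.
Among these, c9788cb is not an ancestor of any other common ancestor — it is the merge base.

c9788cb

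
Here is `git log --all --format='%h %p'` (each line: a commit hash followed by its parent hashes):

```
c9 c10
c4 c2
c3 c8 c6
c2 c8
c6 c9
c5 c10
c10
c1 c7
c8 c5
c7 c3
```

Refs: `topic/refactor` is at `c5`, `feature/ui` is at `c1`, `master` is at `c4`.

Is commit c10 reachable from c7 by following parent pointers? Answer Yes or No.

Yes

Ancestors of c7 (commits reachable by following parents): {c10, c3, c5, c6, c7, c8, c9}.
c10 is in that set, so it is an ancestor of c7.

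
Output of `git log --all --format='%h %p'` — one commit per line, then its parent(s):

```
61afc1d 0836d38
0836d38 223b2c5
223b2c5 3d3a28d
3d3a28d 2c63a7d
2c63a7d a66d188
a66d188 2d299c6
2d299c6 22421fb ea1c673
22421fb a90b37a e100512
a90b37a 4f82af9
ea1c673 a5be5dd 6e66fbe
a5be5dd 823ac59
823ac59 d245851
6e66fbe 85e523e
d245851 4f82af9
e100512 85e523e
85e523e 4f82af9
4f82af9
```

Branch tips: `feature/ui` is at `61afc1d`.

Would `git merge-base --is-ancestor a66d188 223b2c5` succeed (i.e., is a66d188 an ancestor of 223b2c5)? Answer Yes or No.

Yes

Ancestors of 223b2c5 (commits reachable by following parents): {223b2c5, 22421fb, 2c63a7d, 2d299c6, 3d3a28d, 4f82af9, 6e66fbe, 823ac59, 85e523e, a5be5dd, a66d188, a90b37a, d245851, e100512, ea1c673}.
a66d188 is in that set, so it is an ancestor of 223b2c5.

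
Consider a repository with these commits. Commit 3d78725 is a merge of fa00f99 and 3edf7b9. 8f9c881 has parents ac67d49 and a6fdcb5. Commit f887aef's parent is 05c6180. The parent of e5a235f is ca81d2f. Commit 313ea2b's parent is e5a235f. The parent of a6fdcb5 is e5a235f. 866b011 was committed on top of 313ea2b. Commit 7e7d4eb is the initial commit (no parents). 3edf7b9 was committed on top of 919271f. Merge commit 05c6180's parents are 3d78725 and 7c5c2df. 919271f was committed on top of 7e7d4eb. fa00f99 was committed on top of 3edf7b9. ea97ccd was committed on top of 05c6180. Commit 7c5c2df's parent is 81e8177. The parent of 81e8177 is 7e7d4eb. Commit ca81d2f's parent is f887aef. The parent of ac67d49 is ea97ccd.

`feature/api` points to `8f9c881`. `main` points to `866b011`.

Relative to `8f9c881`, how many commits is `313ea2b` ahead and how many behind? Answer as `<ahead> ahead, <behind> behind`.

Reachable from 313ea2b: {05c6180, 313ea2b, 3d78725, 3edf7b9, 7c5c2df, 7e7d4eb, 81e8177, 919271f, ca81d2f, e5a235f, f887aef, fa00f99}.
Reachable from 8f9c881: {05c6180, 3d78725, 3edf7b9, 7c5c2df, 7e7d4eb, 81e8177, 8f9c881, 919271f, a6fdcb5, ac67d49, ca81d2f, e5a235f, ea97ccd, f887aef, fa00f99}.
Only in 313ea2b's history (ahead): {313ea2b} — 1.
Only in 8f9c881's history (behind): {8f9c881, a6fdcb5, ac67d49, ea97ccd} — 4.

1 ahead, 4 behind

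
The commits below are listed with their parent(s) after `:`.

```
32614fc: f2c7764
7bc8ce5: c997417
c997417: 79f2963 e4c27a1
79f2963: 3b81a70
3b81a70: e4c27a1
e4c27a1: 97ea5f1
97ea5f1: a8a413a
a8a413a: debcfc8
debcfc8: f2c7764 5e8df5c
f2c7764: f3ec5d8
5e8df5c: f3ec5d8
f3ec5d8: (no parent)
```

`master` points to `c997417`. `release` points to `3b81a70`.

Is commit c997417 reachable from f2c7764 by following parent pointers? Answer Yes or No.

Ancestors of f2c7764: {f2c7764, f3ec5d8}.
c997417 is not in that set, so it is not an ancestor of f2c7764.

No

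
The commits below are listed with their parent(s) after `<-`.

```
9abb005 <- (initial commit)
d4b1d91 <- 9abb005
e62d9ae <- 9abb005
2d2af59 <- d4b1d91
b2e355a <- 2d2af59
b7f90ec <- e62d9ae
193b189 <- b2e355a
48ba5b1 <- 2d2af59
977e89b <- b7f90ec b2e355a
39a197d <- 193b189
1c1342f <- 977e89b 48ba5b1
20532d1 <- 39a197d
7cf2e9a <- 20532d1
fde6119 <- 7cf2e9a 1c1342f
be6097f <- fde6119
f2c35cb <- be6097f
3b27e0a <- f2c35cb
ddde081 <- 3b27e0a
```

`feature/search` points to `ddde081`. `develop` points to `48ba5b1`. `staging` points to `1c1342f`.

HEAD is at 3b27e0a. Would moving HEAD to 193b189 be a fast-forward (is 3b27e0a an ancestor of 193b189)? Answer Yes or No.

No

A fast-forward from 3b27e0a to 193b189 is possible iff 3b27e0a is an ancestor of 193b189.
Ancestors of 193b189: {193b189, 2d2af59, 9abb005, b2e355a, d4b1d91}.
3b27e0a is not among them, so fast-forward is not possible.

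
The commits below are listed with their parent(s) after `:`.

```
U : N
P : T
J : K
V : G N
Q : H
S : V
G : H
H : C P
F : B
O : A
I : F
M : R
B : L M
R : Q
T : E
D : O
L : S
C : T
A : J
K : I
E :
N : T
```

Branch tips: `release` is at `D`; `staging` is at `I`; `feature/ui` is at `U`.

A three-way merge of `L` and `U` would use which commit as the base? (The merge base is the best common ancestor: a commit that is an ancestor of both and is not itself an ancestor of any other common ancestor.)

N

Ancestors of L: {C, E, G, H, L, N, P, S, T, V}.
Ancestors of U: {E, N, T, U}.
Common ancestors: {E, N, T}.
Among these, N is not an ancestor of any other common ancestor — it is the merge base.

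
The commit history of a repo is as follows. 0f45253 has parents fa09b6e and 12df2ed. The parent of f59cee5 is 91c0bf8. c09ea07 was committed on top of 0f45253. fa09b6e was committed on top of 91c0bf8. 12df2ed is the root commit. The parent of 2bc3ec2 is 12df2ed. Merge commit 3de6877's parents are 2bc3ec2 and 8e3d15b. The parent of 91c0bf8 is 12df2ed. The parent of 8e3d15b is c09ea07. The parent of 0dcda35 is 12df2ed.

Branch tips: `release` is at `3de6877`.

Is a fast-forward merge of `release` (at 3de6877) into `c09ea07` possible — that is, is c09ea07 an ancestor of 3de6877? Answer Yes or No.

A fast-forward from c09ea07 to 3de6877 is possible iff c09ea07 is an ancestor of 3de6877.
Ancestors of 3de6877: {0f45253, 12df2ed, 2bc3ec2, 3de6877, 8e3d15b, 91c0bf8, c09ea07, fa09b6e}.
c09ea07 is among them, so fast-forward is possible.

Yes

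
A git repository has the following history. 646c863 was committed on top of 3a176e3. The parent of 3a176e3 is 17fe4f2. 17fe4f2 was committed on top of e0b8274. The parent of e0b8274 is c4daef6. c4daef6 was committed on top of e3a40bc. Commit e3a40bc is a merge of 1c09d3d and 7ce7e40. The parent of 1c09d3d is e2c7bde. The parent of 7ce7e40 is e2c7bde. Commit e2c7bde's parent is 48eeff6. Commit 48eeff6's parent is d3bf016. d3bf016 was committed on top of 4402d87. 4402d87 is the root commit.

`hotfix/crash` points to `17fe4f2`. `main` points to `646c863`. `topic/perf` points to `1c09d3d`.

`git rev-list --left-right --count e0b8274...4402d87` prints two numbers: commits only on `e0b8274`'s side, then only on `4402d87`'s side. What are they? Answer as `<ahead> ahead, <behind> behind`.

8 ahead, 0 behind

Reachable from e0b8274: {1c09d3d, 4402d87, 48eeff6, 7ce7e40, c4daef6, d3bf016, e0b8274, e2c7bde, e3a40bc}.
Reachable from 4402d87: {4402d87}.
Only in e0b8274's history (ahead): {1c09d3d, 48eeff6, 7ce7e40, c4daef6, d3bf016, e0b8274, e2c7bde, e3a40bc} — 8.
Only in 4402d87's history (behind): {} — 0.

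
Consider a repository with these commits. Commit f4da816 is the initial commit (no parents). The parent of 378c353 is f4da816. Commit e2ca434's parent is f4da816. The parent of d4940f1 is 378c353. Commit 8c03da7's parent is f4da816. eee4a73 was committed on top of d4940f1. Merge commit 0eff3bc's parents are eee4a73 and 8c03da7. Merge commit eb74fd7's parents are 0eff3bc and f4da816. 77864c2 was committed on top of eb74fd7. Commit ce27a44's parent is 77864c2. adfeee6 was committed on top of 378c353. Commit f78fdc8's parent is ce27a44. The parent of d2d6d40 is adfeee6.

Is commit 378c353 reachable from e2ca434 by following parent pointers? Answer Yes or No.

No

Ancestors of e2ca434: {e2ca434, f4da816}.
378c353 is not in that set, so it is not an ancestor of e2ca434.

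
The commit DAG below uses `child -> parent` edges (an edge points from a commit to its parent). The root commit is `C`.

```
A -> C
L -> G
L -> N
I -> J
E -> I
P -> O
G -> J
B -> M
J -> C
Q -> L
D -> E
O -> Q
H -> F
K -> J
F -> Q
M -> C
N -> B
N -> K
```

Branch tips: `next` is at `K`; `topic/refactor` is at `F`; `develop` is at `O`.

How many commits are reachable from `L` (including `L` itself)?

8

Walking parent pointers from L: reachable set = {B, C, G, J, K, L, M, N}.
That is 8 commits.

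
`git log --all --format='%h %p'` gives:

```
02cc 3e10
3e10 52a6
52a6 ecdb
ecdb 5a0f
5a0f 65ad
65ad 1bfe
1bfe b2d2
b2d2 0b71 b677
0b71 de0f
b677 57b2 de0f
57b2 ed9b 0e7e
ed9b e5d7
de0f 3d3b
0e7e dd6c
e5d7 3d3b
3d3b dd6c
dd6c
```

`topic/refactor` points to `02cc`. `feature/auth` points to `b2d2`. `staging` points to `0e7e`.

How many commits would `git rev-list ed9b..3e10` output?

12

Reachable from 3e10: {0b71, 0e7e, 1bfe, 3d3b, 3e10, 52a6, 57b2, 5a0f, 65ad, b2d2, b677, dd6c, de0f, e5d7, ecdb, ed9b}.
Reachable from ed9b: {3d3b, dd6c, e5d7, ed9b}.
In 3e10's history but not ed9b's: {0b71, 0e7e, 1bfe, 3e10, 52a6, 57b2, 5a0f, 65ad, b2d2, b677, de0f, ecdb} — 12 commits.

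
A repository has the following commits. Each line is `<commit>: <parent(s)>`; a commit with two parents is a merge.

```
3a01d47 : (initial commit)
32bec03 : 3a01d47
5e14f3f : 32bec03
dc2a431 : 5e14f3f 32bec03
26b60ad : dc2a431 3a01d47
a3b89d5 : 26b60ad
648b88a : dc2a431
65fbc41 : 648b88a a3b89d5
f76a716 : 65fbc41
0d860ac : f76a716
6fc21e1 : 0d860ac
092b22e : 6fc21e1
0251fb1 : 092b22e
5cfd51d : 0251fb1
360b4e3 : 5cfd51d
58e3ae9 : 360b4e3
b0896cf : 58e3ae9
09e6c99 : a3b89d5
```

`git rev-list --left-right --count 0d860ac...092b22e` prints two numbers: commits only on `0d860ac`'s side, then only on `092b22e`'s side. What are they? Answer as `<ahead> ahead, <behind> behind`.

Reachable from 0d860ac: {0d860ac, 26b60ad, 32bec03, 3a01d47, 5e14f3f, 648b88a, 65fbc41, a3b89d5, dc2a431, f76a716}.
Reachable from 092b22e: {092b22e, 0d860ac, 26b60ad, 32bec03, 3a01d47, 5e14f3f, 648b88a, 65fbc41, 6fc21e1, a3b89d5, dc2a431, f76a716}.
Only in 0d860ac's history (ahead): {} — 0.
Only in 092b22e's history (behind): {092b22e, 6fc21e1} — 2.

0 ahead, 2 behind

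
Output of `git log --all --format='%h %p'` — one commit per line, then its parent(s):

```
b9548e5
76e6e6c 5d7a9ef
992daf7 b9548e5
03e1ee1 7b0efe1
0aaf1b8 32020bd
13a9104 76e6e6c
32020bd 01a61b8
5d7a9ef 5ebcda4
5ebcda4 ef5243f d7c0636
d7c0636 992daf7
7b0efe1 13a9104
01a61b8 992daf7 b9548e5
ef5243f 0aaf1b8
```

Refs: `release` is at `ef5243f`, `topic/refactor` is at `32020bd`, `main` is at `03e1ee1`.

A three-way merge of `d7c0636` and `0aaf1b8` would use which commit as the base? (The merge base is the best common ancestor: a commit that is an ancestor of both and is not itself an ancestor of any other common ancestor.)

Ancestors of d7c0636: {992daf7, b9548e5, d7c0636}.
Ancestors of 0aaf1b8: {01a61b8, 0aaf1b8, 32020bd, 992daf7, b9548e5}.
Common ancestors: {992daf7, b9548e5}.
Among these, 992daf7 is not an ancestor of any other common ancestor — it is the merge base.

992daf7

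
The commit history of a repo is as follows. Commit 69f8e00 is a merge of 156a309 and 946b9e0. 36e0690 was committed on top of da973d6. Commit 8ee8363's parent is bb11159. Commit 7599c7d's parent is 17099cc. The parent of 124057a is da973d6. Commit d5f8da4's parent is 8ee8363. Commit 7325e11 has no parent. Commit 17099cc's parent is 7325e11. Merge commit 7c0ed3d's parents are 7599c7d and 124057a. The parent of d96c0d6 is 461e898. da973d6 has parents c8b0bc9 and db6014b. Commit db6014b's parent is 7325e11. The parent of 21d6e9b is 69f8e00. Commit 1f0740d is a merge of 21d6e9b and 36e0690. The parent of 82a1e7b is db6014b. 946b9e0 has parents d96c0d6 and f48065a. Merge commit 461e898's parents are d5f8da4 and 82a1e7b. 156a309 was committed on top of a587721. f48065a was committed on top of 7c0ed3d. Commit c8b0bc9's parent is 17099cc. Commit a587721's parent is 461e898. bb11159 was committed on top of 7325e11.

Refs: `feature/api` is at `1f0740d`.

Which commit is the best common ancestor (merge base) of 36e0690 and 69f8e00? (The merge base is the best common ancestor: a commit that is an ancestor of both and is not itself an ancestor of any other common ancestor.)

Ancestors of 36e0690: {17099cc, 36e0690, 7325e11, c8b0bc9, da973d6, db6014b}.
Ancestors of 69f8e00: {124057a, 156a309, 17099cc, 461e898, 69f8e00, 7325e11, 7599c7d, 7c0ed3d, 82a1e7b, 8ee8363, 946b9e0, a587721, bb11159, c8b0bc9, d5f8da4, d96c0d6, da973d6, db6014b, f48065a}.
Common ancestors: {17099cc, 7325e11, c8b0bc9, da973d6, db6014b}.
Among these, da973d6 is not an ancestor of any other common ancestor — it is the merge base.

da973d6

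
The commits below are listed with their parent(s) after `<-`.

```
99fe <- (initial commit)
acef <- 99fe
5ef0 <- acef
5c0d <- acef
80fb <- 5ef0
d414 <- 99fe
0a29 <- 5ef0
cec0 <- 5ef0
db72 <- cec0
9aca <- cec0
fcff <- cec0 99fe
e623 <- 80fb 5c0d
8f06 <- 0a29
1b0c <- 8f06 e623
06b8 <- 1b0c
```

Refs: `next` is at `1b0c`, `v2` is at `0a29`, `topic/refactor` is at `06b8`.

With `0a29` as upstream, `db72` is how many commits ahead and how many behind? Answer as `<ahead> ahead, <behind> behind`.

2 ahead, 1 behind

Reachable from db72: {5ef0, 99fe, acef, cec0, db72}.
Reachable from 0a29: {0a29, 5ef0, 99fe, acef}.
Only in db72's history (ahead): {cec0, db72} — 2.
Only in 0a29's history (behind): {0a29} — 1.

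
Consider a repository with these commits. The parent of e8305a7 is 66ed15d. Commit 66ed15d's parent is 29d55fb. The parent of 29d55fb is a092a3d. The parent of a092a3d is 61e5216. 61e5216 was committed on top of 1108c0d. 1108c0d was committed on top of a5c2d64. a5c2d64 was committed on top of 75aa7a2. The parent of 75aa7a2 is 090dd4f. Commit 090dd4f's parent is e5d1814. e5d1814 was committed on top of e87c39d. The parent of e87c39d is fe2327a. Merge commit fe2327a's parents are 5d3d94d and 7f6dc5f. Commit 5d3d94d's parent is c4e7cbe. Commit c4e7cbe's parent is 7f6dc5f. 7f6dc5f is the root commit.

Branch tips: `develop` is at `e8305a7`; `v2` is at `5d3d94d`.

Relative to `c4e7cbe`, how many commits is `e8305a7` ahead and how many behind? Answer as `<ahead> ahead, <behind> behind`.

13 ahead, 0 behind

Reachable from e8305a7: {090dd4f, 1108c0d, 29d55fb, 5d3d94d, 61e5216, 66ed15d, 75aa7a2, 7f6dc5f, a092a3d, a5c2d64, c4e7cbe, e5d1814, e8305a7, e87c39d, fe2327a}.
Reachable from c4e7cbe: {7f6dc5f, c4e7cbe}.
Only in e8305a7's history (ahead): {090dd4f, 1108c0d, 29d55fb, 5d3d94d, 61e5216, 66ed15d, 75aa7a2, a092a3d, a5c2d64, e5d1814, e8305a7, e87c39d, fe2327a} — 13.
Only in c4e7cbe's history (behind): {} — 0.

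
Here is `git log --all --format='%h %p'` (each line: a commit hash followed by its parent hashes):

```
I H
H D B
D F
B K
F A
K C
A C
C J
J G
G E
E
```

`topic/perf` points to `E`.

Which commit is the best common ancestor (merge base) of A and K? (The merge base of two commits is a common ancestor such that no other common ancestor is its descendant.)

Ancestors of A: {A, C, E, G, J}.
Ancestors of K: {C, E, G, J, K}.
Common ancestors: {C, E, G, J}.
Among these, C is not an ancestor of any other common ancestor — it is the merge base.

C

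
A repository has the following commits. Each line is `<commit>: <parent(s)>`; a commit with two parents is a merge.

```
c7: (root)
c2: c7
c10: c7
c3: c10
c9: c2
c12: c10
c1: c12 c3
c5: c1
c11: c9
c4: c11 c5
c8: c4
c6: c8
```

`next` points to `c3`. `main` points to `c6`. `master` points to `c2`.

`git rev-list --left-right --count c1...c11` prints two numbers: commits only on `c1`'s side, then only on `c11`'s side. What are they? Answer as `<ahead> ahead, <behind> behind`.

Reachable from c1: {c1, c10, c12, c3, c7}.
Reachable from c11: {c11, c2, c7, c9}.
Only in c1's history (ahead): {c1, c10, c12, c3} — 4.
Only in c11's history (behind): {c11, c2, c9} — 3.

4 ahead, 3 behind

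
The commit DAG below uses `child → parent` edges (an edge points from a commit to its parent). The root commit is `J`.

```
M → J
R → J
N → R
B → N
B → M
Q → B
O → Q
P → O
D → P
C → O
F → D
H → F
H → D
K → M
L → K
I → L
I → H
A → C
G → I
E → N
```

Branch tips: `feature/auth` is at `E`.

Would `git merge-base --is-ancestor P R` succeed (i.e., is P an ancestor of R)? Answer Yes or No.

No

Ancestors of R: {J, R}.
P is not in that set, so it is not an ancestor of R.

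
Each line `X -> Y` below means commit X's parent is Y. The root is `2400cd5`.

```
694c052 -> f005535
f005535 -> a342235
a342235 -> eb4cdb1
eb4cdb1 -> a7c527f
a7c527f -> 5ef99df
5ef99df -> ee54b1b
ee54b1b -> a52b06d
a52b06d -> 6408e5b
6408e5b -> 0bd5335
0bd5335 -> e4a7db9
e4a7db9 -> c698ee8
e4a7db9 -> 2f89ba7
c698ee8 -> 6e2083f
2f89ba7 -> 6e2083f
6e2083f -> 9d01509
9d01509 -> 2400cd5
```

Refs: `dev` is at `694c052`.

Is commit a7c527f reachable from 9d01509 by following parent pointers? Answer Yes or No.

Ancestors of 9d01509: {2400cd5, 9d01509}.
a7c527f is not in that set, so it is not an ancestor of 9d01509.

No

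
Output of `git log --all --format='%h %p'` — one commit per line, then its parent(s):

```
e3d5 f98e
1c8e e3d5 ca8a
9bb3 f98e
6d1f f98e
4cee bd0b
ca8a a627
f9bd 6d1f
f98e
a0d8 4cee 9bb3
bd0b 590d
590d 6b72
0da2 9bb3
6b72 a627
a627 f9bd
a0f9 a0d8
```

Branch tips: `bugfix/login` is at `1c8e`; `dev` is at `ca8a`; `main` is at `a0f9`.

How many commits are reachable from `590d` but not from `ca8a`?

2

Reachable from 590d: {590d, 6b72, 6d1f, a627, f98e, f9bd}.
Reachable from ca8a: {6d1f, a627, ca8a, f98e, f9bd}.
In 590d's history but not ca8a's: {590d, 6b72} — 2 commits.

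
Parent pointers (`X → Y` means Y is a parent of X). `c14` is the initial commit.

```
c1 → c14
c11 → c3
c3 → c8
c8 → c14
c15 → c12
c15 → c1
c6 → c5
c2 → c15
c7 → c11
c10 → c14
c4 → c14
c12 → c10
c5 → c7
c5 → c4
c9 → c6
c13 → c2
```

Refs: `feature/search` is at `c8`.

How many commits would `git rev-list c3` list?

3

Walking parent pointers from c3: reachable set = {c14, c3, c8}.
That is 3 commits.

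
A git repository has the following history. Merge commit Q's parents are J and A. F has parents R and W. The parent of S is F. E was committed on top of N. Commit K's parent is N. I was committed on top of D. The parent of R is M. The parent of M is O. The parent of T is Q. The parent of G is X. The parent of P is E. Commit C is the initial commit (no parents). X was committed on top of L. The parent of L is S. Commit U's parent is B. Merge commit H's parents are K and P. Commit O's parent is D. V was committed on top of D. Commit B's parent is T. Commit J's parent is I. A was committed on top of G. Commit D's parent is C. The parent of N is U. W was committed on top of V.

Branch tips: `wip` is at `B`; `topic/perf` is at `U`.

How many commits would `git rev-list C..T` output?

16

Reachable from T: {A, C, D, F, G, I, J, L, M, O, Q, R, S, T, V, W, X}.
Reachable from C: {C}.
In T's history but not C's: {A, D, F, G, I, J, L, M, O, Q, R, S, T, V, W, X} — 16 commits.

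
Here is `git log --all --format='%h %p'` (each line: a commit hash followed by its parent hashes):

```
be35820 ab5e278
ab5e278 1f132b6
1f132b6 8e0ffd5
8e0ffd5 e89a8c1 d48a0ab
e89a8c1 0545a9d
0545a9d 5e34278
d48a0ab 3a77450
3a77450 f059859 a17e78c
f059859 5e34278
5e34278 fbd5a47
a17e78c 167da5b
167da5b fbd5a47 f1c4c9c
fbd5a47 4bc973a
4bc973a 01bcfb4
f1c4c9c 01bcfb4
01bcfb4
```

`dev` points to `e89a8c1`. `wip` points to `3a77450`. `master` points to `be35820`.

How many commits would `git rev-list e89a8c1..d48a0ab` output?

Reachable from d48a0ab: {01bcfb4, 167da5b, 3a77450, 4bc973a, 5e34278, a17e78c, d48a0ab, f059859, f1c4c9c, fbd5a47}.
Reachable from e89a8c1: {01bcfb4, 0545a9d, 4bc973a, 5e34278, e89a8c1, fbd5a47}.
In d48a0ab's history but not e89a8c1's: {167da5b, 3a77450, a17e78c, d48a0ab, f059859, f1c4c9c} — 6 commits.

6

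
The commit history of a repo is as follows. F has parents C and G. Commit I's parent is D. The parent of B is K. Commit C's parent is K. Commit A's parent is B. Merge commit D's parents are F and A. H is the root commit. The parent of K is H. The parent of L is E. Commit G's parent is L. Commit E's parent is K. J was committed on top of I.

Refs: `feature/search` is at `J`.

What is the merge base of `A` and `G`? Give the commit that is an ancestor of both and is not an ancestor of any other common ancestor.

K

Ancestors of A: {A, B, H, K}.
Ancestors of G: {E, G, H, K, L}.
Common ancestors: {H, K}.
Among these, K is not an ancestor of any other common ancestor — it is the merge base.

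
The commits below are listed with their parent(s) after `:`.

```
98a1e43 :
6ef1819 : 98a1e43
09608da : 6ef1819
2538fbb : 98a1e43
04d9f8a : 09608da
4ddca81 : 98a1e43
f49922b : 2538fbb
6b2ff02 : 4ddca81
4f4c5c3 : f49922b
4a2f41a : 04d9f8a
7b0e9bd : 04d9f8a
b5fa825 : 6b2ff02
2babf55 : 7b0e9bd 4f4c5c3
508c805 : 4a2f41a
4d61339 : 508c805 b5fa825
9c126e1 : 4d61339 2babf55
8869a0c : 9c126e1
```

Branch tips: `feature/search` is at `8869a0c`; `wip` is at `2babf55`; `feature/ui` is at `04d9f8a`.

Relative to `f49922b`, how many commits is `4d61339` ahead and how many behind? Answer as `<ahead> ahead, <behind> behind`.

Reachable from 4d61339: {04d9f8a, 09608da, 4a2f41a, 4d61339, 4ddca81, 508c805, 6b2ff02, 6ef1819, 98a1e43, b5fa825}.
Reachable from f49922b: {2538fbb, 98a1e43, f49922b}.
Only in 4d61339's history (ahead): {04d9f8a, 09608da, 4a2f41a, 4d61339, 4ddca81, 508c805, 6b2ff02, 6ef1819, b5fa825} — 9.
Only in f49922b's history (behind): {2538fbb, f49922b} — 2.

9 ahead, 2 behind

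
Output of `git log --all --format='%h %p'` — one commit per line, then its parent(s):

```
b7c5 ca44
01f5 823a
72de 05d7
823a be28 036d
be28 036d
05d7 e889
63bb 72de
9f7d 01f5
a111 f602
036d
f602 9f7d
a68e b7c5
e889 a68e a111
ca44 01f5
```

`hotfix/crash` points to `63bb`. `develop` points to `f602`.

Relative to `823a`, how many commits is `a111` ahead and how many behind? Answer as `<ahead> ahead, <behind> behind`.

4 ahead, 0 behind

Reachable from a111: {01f5, 036d, 823a, 9f7d, a111, be28, f602}.
Reachable from 823a: {036d, 823a, be28}.
Only in a111's history (ahead): {01f5, 9f7d, a111, f602} — 4.
Only in 823a's history (behind): {} — 0.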